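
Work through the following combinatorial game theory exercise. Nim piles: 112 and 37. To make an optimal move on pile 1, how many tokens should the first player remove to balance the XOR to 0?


Piles: 112 and 37
Current XOR: 112 XOR 37 = 85 (non-zero, so this is an N-position).
To make the XOR zero, we need to find a move that balances the piles.
For pile 1 (size 112): target = 112 XOR 85 = 37
We reduce pile 1 from 112 to 37.
Tokens removed: 112 - 37 = 75
Verification: 37 XOR 37 = 0

75


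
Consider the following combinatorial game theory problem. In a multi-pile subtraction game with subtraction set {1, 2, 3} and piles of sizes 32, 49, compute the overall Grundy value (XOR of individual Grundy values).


Subtraction set: {1, 2, 3}
For this subtraction set, G(n) = n mod 4 (period = max + 1 = 4).
Pile 1 (size 32): G(32) = 32 mod 4 = 0
Pile 2 (size 49): G(49) = 49 mod 4 = 1
Total Grundy value = XOR of all: 0 XOR 1 = 1

1


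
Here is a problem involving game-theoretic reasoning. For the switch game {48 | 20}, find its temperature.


The game is {48 | 20}, a switch {a | b} with numbers a > b.
Cooling {a | b} by t gives {a - t | b + t}, which stops being hot when a - t = b + t, i.e. at t = (a - b)/2. So the temperature of a switch is (a - b)/2.
Temperature = (Left option - Right option) / 2
= (48 - (20)) / 2
= 28 / 2
= 14

14


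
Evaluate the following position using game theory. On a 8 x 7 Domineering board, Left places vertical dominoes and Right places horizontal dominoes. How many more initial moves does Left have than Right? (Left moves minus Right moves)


Board is 8 x 7 (rows x cols).
Left (vertical) placements: (rows-1) * cols = 7 * 7 = 49
Right (horizontal) placements: rows * (cols-1) = 8 * 6 = 48
Advantage = Left - Right = 49 - 48 = 1

1


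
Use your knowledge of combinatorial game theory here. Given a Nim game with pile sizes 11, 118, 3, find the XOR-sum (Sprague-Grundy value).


We need the XOR (exclusive or) of all pile sizes.
After XOR-ing pile 1 (size 11): 0 XOR 11 = 11
After XOR-ing pile 2 (size 118): 11 XOR 118 = 125
After XOR-ing pile 3 (size 3): 125 XOR 3 = 126
The Nim-value of this position is 126.

126


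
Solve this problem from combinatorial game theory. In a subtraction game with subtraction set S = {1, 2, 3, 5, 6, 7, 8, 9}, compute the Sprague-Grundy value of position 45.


The subtraction set is S = {1, 2, 3, 5, 6, 7, 8, 9}.
G(k) = mex{ G(k - s) : s in S, s <= k }. We compute iteratively: G(0) = 0.
G(1) = mex({0}) = 1
G(2) = mex({0, 1}) = 2
G(3) = mex({0, 1, 2}) = 3
G(4) = mex({1, 2, 3}) = 0
G(5) = mex({0, 2, 3}) = 1
G(6) = mex({0, 1, 3}) = 2
G(7) = mex({0, 1, 2}) = 3
G(8) = mex({0, 1, 2, 3}) = 4
G(9) = mex({0, 1, 2, 3, 4}) = 5
G(10) = mex({0, 1, 2, 3, 4, 5}) = 6
G(11) = mex({0, 1, 2, 3, 4, 5, 6}) = 7
G(12) = mex({0, 1, 2, 3, 5, 6, 7}) = 4
G(13) = mex({0, 1, 2, 3, 4, 6, 7}) = 5
G(14) = mex({1, 2, 3, 4, 5, 7}) = 0
G(15) = mex({0, 2, 3, 4, 5, 6}) = 1
G(16) = mex({0, 1, 3, 4, 5, 6, 7}) = 2
G(17) = mex({0, 1, 2, 4, 5, 6, 7}) = 3
G(18) = mex({1, 2, 3, 4, 5, 6, 7}) = 0
G(19) = mex({0, 2, 3, 4, 5, 6, 7}) = 1
G(20) = mex({0, 1, 3, 4, 5, 7}) = 2
G(21) = mex({0, 1, 2, 4, 5}) = 3
G(22) = mex({0, 1, 2, 3, 5}) = 4
Observe that G(14)..G(22) = 0, 1, 2, 3, 0, 1, 2, 3, 4 repeats G(0)..G(8) = 0, 1, 2, 3, 0, 1, 2, 3, 4.
For k >= max(S) = 9, G(k) is determined by the previous 9 values G(k-9)..G(k-1); a window of 9 consecutive values has recurred shifted by 14, so by induction G(k + 14) = G(k) for all k >= 0: the sequence is periodic from the start with period 14.
One period: G(0..13) = 0, 1, 2, 3, 0, 1, 2, 3, 4, 5, 6, 7, 4, 5.
45 mod 14 = 3, so G(45) = G(3) = 3.

3


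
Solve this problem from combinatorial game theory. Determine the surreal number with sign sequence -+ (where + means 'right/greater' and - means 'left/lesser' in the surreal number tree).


Sign expansion: -+
Rule: track bounds (lo, hi), initially (-inf, +inf). On '+', the current value becomes lo and we move to the simplest number in (value, hi): value + 1 if hi = +inf, otherwise the midpoint (value + hi)/2. On '-', the current value becomes hi and we move to value - 1 if lo = -inf, otherwise the midpoint (lo + value)/2.
Start at 0.
Step 1: sign = -, move left. Bounds: (-inf, 0). Value = -1
Step 2: sign = +, move right. Bounds: (-1, 0). Value = -1/2
The surreal number with sign expansion -+ is -1/2.

-1/2


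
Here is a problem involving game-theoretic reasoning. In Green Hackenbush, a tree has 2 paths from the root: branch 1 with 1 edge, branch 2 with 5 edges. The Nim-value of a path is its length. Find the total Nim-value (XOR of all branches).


The tree has 2 branches from the ground vertex.
In Green Hackenbush, the Nim-value of a simple path of length k is k.
Branch 1: length 1, Nim-value = 1
Branch 2: length 5, Nim-value = 5
Total Nim-value = XOR of all branch values:
0 XOR 1 = 1
1 XOR 5 = 4
Nim-value of the tree = 4

4


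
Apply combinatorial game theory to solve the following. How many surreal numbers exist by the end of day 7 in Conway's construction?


Day 0: {|} = 0 is born. Count = 1.
Day n: the number of surreal numbers born by day n is 2^(n+1) - 1.
By day 0: 2^1 - 1 = 1
By day 1: 2^2 - 1 = 3
By day 2: 2^3 - 1 = 7
By day 3: 2^4 - 1 = 15
By day 4: 2^5 - 1 = 31
By day 5: 2^6 - 1 = 63
By day 6: 2^7 - 1 = 127
By day 7: 2^8 - 1 = 255
By day 7: 255 surreal numbers.

255


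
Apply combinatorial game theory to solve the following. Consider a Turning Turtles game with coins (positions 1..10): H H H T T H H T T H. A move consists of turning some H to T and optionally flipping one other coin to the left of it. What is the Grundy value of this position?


Coins: H H H T T H H T T H
Key fact: a single head at position k behaves exactly like a Nim heap of size k (turning it to T and optionally flipping a coin at j < k corresponds to moving the heap from k to j, or to 0), and heads combine as a disjunctive sum (two heads at the same place would cancel, matching j XOR j = 0). So the Nim-value is the XOR of the 1-indexed positions of the heads.
Face-up positions (1-indexed): [1, 2, 3, 6, 7, 10]
XOR 0 with 1: 0 XOR 1 = 1
XOR 1 with 2: 1 XOR 2 = 3
XOR 3 with 3: 3 XOR 3 = 0
XOR 0 with 6: 0 XOR 6 = 6
XOR 6 with 7: 6 XOR 7 = 1
XOR 1 with 10: 1 XOR 10 = 11
Nim-value = 11

11


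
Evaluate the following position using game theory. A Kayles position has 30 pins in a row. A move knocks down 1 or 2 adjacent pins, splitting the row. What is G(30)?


Kayles: a move removes 1 or 2 adjacent pins from a contiguous row.
Removing pins from a row of k leaves two independent rows (a, b) with a + b = k - 1 (one pin) or a + b = k - 2 (two pins); an end removal gives a = 0.
By Sprague-Grundy, G(k) = mex{ G(a) XOR G(b) } over all these splits. G(0) = 0.
G(1): splits (0,0):0^0=0 -> mex({0}) = 1
G(2): splits (0,1):0^1=1 (0,0):0^0=0 -> mex({0, 1}) = 2
G(3): splits (0,2):0^2=2 (1,1):1^1=0 (0,1):0^1=1 -> mex({0, 1, 2}) = 3
G(4): splits (0,3):0^3=3 (1,2):1^2=3 (0,2):0^2=2 (1,1):1^1=0 -> mex({0, 2, 3}) = 1
G(5): splits (0,4):0^1=1 (1,3):1^3=2 (2,2):2^2=0 (0,3):0^3=3 (1,2):1^2=3 -> mex({0, 1, 2, 3}) = 4
G(6) = mex({0, 1, 2, 4}) = 3
G(7) = mex({0, 1, 3, 4, 5}) = 2
G(8) = mex({0, 2, 3, 5, 6}) = 1
G(9) = mex({0, 1, 2, 3, 6, 7}) = 4
G(10) = mex({0, 1, 3, 4, 5, 7}) = 2
G(11) = mex({0, 1, 2, 3, 4, 5}) = 6
G(12) = mex({0, 1, 2, 3, 5, 6, 7}) = 4
G(13) = mex({0, 2, 3, 4, 6, 7}) = 1
G(14) = mex({0, 1, 4, 5, 6, 7}) = 2
G(15) = mex({0, 1, 2, 3, 4, 5, 6}) = 7
G(16) = mex({0, 2, 3, 5, 6, 7}) = 1
G(17) = mex({0, 1, 2, 3, 5, 6, 7}) = 4
G(18) = mex({0, 1, 2, 4, 5, 6}) = 3
G(19) = mex({0, 1, 3, 4, 5, 7}) = 2
G(20) = mex({0, 2, 3, 4, 5, 6, 7}) = 1
G(21) = mex({0, 1, 2, 3, 5, 6, 7}) = 4
G(22) = mex({0, 1, 2, 3, 4, 5, 7}) = 6
G(23) = mex({0, 1, 2, 3, 4, 5, 6}) = 7
G(24) = mex({0, 1, 2, 3, 5, 6, 7}) = 4
G(25) = mex({0, 2, 3, 4, 6, 7}) = 1
G(26) = mex({0, 1, 3, 4, 5, 6, 7}) = 2
G(27) = mex({0, 1, 2, 3, 4, 5, 6, 7}) = 8
G(28) = mex({0, 1, 2, 3, 4, 6, 7, 8}) = 5
G(29) = mex({0, 1, 2, 3, 5, 6, 7, 8, 9}) = 4
G(30) = mex({0, 1, 2, 3, 4, 5, 6, 9, 10}) = 7
Therefore G(30) = 7.

7


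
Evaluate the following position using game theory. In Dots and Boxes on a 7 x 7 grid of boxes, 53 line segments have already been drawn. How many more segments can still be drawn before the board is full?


Grid: 7 x 7 boxes, i.e. 8 rows and 8 columns of dots.
Horizontal edges: (rows + 1) * cols = 8 * 7 = 56
Vertical edges: rows * (cols + 1) = 7 * 8 = 56
Total edges: 56 + 56 = 112
Edges drawn: 53
Remaining: 112 - 53 = 59

59


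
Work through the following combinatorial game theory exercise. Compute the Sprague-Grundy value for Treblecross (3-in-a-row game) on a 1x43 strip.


Treblecross: place X on empty cells; 3-in-a-row wins.
Playing within two cells of an existing X lets the opponent win at once, so sensible play treats the cells i-2..i+2 around each X as dead. The player left with no safe cell loses, so this is a normal-play take-away game on strips of safe cells.
Placing X at cell i (0-indexed) of a strip of k safe cells leaves independent strips of sizes max(0, i-2) and max(0, k-i-3). Hence G(k) = mex{ G(max(0,i-2)) XOR G(max(0,k-i-3)) : 0 <= i < k }, with G(0) = 0.
G(1): splits (0,0):0^0=0 -> mex({0}) = 1
G(2): splits (0,0):0^0=0 -> mex({0}) = 1
G(3): splits (0,0):0^0=0 -> mex({0}) = 1
G(4): splits (0,1):0^1=1 (0,0):0^0=0 -> mex({0, 1}) = 2
G(5): splits (0,2):0^1=1 (0,1):0^1=1 (0,0):0^0=0 -> mex({0, 1}) = 2
G(6) = mex({1}) = 0
G(7) = mex({0, 1, 2}) = 3
G(8) = mex({0, 1, 2}) = 3
G(9) = mex({0, 2}) = 1
G(10) = mex({0, 2, 3}) = 1
G(11) = mex({0, 3}) = 1
G(12) = mex({1, 3}) = 0
G(13) = mex({0, 1, 2, 3}) = 4
G(14) = mex({0, 1, 2}) = 3
G(15) = mex({0, 1, 2}) = 3
G(16) = mex({0, 1, 2, 4}) = 3
G(17) = mex({0, 1, 3, 4}) = 2
G(18) = mex({0, 1, 3, 4}) = 2
G(19) = mex({0, 1, 3, 5}) = 2
G(20) = mex({0, 1, 2, 3, 5}) = 4
G(21) = mex({0, 1, 2, 3, 5}) = 4
G(22) = mex({1, 2, 6}) = 0
G(23) = mex({0, 1, 2, 3, 4, 6}) = 5
G(24) = mex({0, 1, 2, 3, 4}) = 5
G(25) = mex({0, 1, 3, 4, 7}) = 2
G(26) = mex({0, 1, 3, 4, 5, 7}) = 2
G(27) = mex({0, 1, 3, 5}) = 2
G(28) = mex({0, 1, 2, 5}) = 3
G(29) = mex({0, 1, 2, 4, 5, 6}) = 3
G(30) = mex({1, 2, 4, 6}) = 0
G(31) = mex({0, 1, 2, 3, 4, 6}) = 5
G(32) = mex({1, 2, 3, 4, 7}) = 0
G(33) = mex({0, 3, 7}) = 1
G(34) = mex({0, 2, 3, 5, 7}) = 1
G(35) = mex({0, 2, 3, 5, 6}) = 1
G(36) = mex({0, 1, 2, 5, 6}) = 3
G(37) = mex({0, 1, 2, 4, 5, 6}) = 3
G(38) = mex({0, 1, 2, 4}) = 3
G(39) = mex({0, 1, 2, 3, 4, 7}) = 5
G(40) = mex({0, 1, 2, 3, 4, 5, 7}) = 6
G(41) = mex({0, 1, 2, 3, 5, 7}) = 4
G(42) = mex({0, 1, 2, 3, 5, 6, 7}) = 4
G(43) = mex({0, 2, 3, 5, 6}) = 1
Therefore G(43) = 1.

1


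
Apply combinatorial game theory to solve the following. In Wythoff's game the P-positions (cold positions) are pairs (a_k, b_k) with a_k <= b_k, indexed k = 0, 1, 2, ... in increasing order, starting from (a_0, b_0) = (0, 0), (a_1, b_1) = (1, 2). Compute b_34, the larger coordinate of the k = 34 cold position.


By Wythoff's theorem, a_k = floor(k * phi) and b_k = floor(k * phi^2) = a_k + k, where phi = (1 + sqrt(5))/2 is the golden ratio.
phi = (1 + sqrt(5))/2 = 1.618034
phi^2 = phi + 1 = 2.618034
k = 34
k * phi^2 = 34 * 2.618034 = 89.013156
b_34 = floor(k * phi^2) = 89 (check: a_34 + k = 55 + 34 = 89)

89


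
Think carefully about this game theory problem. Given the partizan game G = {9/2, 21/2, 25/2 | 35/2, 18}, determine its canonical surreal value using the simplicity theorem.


Left options: {9/2, 21/2, 25/2}, max = 25/2
Right options: {35/2, 18}, min = 35/2
All options are numbers and max(Left) < min(Right), so by the simplicity theorem the value is the simplest (earliest-born) number strictly between 25/2 and 35/2.
Integers 13 through 17 all lie strictly between 25/2 and 35/2.
Among integers, the simplest (lowest birthday = smallest |n|; 0 is born on day 0, +-n on day n) is 13.
No non-integer in the interval can be simpler: if x is a non-integer in the interval, then floor(x) or ceil(x) also lies in the interval (the interval contains an integer), and both are proper prefixes of x's sign expansion, i.e. born earlier. So the game value is 13.
Game value = 13

13


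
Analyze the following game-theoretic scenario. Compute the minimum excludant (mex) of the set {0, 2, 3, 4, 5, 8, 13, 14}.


Set = {0, 2, 3, 4, 5, 8, 13, 14}
0 is in the set.
1 is NOT in the set. This is the mex.
mex = 1

1


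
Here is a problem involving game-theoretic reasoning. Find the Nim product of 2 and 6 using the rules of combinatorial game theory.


Nim multiplication is bilinear over XOR: (u XOR v) * w = (u*w) XOR (v*w).
So we split each operand into its bit components and XOR the pairwise Nim products.
2 = 2 (as XOR of powers of 2).
6 = 2 + 4 (as XOR of powers of 2).
Using the standard Nim-product table on single bits:
  2*2 = 3,   2*4 = 8,   2*8 = 12,
  4*4 = 6,   4*8 = 11,  8*8 = 13,
and  1*x = x (identity), k*l = l*k (commutative).
Pairwise Nim products:
  2 * 2 = 3
  2 * 4 = 8
XOR them: 3 XOR 8 = 11.
Result: 2 * 6 = 11 (in Nim).

11


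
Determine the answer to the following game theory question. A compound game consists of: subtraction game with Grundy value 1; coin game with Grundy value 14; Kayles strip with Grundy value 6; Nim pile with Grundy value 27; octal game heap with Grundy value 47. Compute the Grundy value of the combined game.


By the Sprague-Grundy theorem, the Grundy value of a sum of games is the XOR of individual Grundy values.
subtraction game: Grundy value = 1. Running XOR: 0 XOR 1 = 1
coin game: Grundy value = 14. Running XOR: 1 XOR 14 = 15
Kayles strip: Grundy value = 6. Running XOR: 15 XOR 6 = 9
Nim pile: Grundy value = 27. Running XOR: 9 XOR 27 = 18
octal game heap: Grundy value = 47. Running XOR: 18 XOR 47 = 61
The combined Grundy value is 61.

61


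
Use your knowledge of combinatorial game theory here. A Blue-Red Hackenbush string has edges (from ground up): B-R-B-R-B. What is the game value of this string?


Edges (from ground): B-R-B-R-B
By Berlekamp's sign-expansion rule, a Blue-Red Hackenbush stalk has the value of the surreal number whose sign sequence is the edge sequence with B -> + and R -> -.
Sign sequence: +-+-+
Trace the sign expansion in the surreal number tree, starting from 0:
Edge 1: B (sign +) -> bounds (0, +inf), value = 1
Edge 2: R (sign -) -> bounds (0, 1), value = 1/2
Edge 3: B (sign +) -> bounds (1/2, 1), value = 3/4
Edge 4: R (sign -) -> bounds (1/2, 3/4), value = 5/8
Edge 5: B (sign +) -> bounds (5/8, 3/4), value = 11/16
Game value = 11/16

11/16


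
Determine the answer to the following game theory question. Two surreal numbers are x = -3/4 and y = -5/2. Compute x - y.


x = -3/4, y = -5/2
Converting to common denominator: 4
x = -3/4, y = -10/4
x - y = -3/4 - -5/2 = 7/4

7/4


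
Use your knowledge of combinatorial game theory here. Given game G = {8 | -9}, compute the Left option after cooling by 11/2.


Original game: {8 | -9} (a switch {a | b} with a > b).
Cooling by t (for t below the temperature (a - b)/2 = 17/2) taxes each move by t: {a | b} cooled by t is {a - t | b + t}.
Cooling amount: t = 11/2
Cooled Left option: 8 - 11/2 = 5/2
Cooled Right option: -9 + 11/2 = -7/2
Cooled game: {5/2 | -7/2}
Left option = 5/2

5/2


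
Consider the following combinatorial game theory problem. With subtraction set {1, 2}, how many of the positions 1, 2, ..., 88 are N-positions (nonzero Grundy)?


Subtraction set S = {1, 2}, so G(n) = n mod 3.
G(n) = 0 when n is a multiple of 3.
Multiples of 3 in [1, 88]: 29
N-positions (nonzero Grundy) = 88 - 29 = 59

59


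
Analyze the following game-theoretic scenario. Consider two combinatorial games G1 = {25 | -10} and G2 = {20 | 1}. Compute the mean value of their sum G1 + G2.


G1 = {25 | -10}, G2 = {20 | 1}
Each is a switch {a | b} with numbers a > b; its mean value is (a + b)/2, and mean value is additive over game sums: m(G1 + G2) = m(G1) + m(G2).
Mean of G1 = (25 + (-10))/2 = 15/2 = 15/2
Mean of G2 = (20 + (1))/2 = 21/2 = 21/2
Mean of G1 + G2 = 15/2 + 21/2 = 18

18


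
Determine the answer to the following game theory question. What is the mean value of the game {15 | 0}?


Game = {15 | 0}, a switch {a | b} with numbers a > b.
Its thermograph has left wall a - t and right wall b + t, which meet at t = (a - b)/2, where both equal (a + b)/2. So the mast (mean value) is at (a + b)/2.
Mean = (15 + (0))/2 = 15/2 = 15/2

15/2


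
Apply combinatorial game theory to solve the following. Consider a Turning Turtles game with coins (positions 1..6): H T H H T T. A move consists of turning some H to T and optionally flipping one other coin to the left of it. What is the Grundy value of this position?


Coins: H T H H T T
Key fact: a single head at position k behaves exactly like a Nim heap of size k (turning it to T and optionally flipping a coin at j < k corresponds to moving the heap from k to j, or to 0), and heads combine as a disjunctive sum (two heads at the same place would cancel, matching j XOR j = 0). So the Nim-value is the XOR of the 1-indexed positions of the heads.
Face-up positions (1-indexed): [1, 3, 4]
XOR 0 with 1: 0 XOR 1 = 1
XOR 1 with 3: 1 XOR 3 = 2
XOR 2 with 4: 2 XOR 4 = 6
Nim-value = 6

6


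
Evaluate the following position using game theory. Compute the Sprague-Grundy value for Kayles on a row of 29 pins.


Kayles: a move removes 1 or 2 adjacent pins from a contiguous row.
Removing pins from a row of k leaves two independent rows (a, b) with a + b = k - 1 (one pin) or a + b = k - 2 (two pins); an end removal gives a = 0.
By Sprague-Grundy, G(k) = mex{ G(a) XOR G(b) } over all these splits. G(0) = 0.
G(1): splits (0,0):0^0=0 -> mex({0}) = 1
G(2): splits (0,1):0^1=1 (0,0):0^0=0 -> mex({0, 1}) = 2
G(3): splits (0,2):0^2=2 (1,1):1^1=0 (0,1):0^1=1 -> mex({0, 1, 2}) = 3
G(4): splits (0,3):0^3=3 (1,2):1^2=3 (0,2):0^2=2 (1,1):1^1=0 -> mex({0, 2, 3}) = 1
G(5): splits (0,4):0^1=1 (1,3):1^3=2 (2,2):2^2=0 (0,3):0^3=3 (1,2):1^2=3 -> mex({0, 1, 2, 3}) = 4
G(6) = mex({0, 1, 2, 4}) = 3
G(7) = mex({0, 1, 3, 4, 5}) = 2
G(8) = mex({0, 2, 3, 5, 6}) = 1
G(9) = mex({0, 1, 2, 3, 6, 7}) = 4
G(10) = mex({0, 1, 3, 4, 5, 7}) = 2
G(11) = mex({0, 1, 2, 3, 4, 5}) = 6
G(12) = mex({0, 1, 2, 3, 5, 6, 7}) = 4
G(13) = mex({0, 2, 3, 4, 6, 7}) = 1
G(14) = mex({0, 1, 4, 5, 6, 7}) = 2
G(15) = mex({0, 1, 2, 3, 4, 5, 6}) = 7
G(16) = mex({0, 2, 3, 5, 6, 7}) = 1
G(17) = mex({0, 1, 2, 3, 5, 6, 7}) = 4
G(18) = mex({0, 1, 2, 4, 5, 6}) = 3
G(19) = mex({0, 1, 3, 4, 5, 7}) = 2
G(20) = mex({0, 2, 3, 4, 5, 6, 7}) = 1
G(21) = mex({0, 1, 2, 3, 5, 6, 7}) = 4
G(22) = mex({0, 1, 2, 3, 4, 5, 7}) = 6
G(23) = mex({0, 1, 2, 3, 4, 5, 6}) = 7
G(24) = mex({0, 1, 2, 3, 5, 6, 7}) = 4
G(25) = mex({0, 2, 3, 4, 6, 7}) = 1
G(26) = mex({0, 1, 3, 4, 5, 6, 7}) = 2
G(27) = mex({0, 1, 2, 3, 4, 5, 6, 7}) = 8
G(28) = mex({0, 1, 2, 3, 4, 6, 7, 8}) = 5
G(29) = mex({0, 1, 2, 3, 5, 6, 7, 8, 9}) = 4
Therefore G(29) = 4.

4


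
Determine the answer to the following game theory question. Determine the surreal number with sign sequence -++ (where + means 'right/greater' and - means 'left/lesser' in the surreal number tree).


Sign expansion: -++
Rule: track bounds (lo, hi), initially (-inf, +inf). On '+', the current value becomes lo and we move to the simplest number in (value, hi): value + 1 if hi = +inf, otherwise the midpoint (value + hi)/2. On '-', the current value becomes hi and we move to value - 1 if lo = -inf, otherwise the midpoint (lo + value)/2.
Start at 0.
Step 1: sign = -, move left. Bounds: (-inf, 0). Value = -1
Step 2: sign = +, move right. Bounds: (-1, 0). Value = -1/2
Step 3: sign = +, move right. Bounds: (-1/2, 0). Value = -1/4
The surreal number with sign expansion -++ is -1/4.

-1/4


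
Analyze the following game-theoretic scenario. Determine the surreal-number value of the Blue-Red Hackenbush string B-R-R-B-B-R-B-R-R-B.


Edges (from ground): B-R-R-B-B-R-B-R-R-B
By Berlekamp's sign-expansion rule, a Blue-Red Hackenbush stalk has the value of the surreal number whose sign sequence is the edge sequence with B -> + and R -> -.
Sign sequence: +--++-+--+
Trace the sign expansion in the surreal number tree, starting from 0:
Edge 1: B (sign +) -> bounds (0, +inf), value = 1
Edge 2: R (sign -) -> bounds (0, 1), value = 1/2
Edge 3: R (sign -) -> bounds (0, 1/2), value = 1/4
Edge 4: B (sign +) -> bounds (1/4, 1/2), value = 3/8
Edge 5: B (sign +) -> bounds (3/8, 1/2), value = 7/16
Edge 6: R (sign -) -> bounds (3/8, 7/16), value = 13/32
Edge 7: B (sign +) -> bounds (13/32, 7/16), value = 27/64
Edge 8: R (sign -) -> bounds (13/32, 27/64), value = 53/128
Edge 9: R (sign -) -> bounds (13/32, 53/128), value = 105/256
Edge 10: B (sign +) -> bounds (105/256, 53/128), value = 211/512
Game value = 211/512

211/512


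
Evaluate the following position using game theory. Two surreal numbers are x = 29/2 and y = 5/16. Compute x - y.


x = 29/2, y = 5/16
Converting to common denominator: 16
x = 232/16, y = 5/16
x - y = 29/2 - 5/16 = 227/16

227/16


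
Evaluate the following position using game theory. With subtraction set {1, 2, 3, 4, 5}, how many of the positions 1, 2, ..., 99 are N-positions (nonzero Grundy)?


Subtraction set S = {1, 2, 3, 4, 5}, so G(n) = n mod 6.
G(n) = 0 when n is a multiple of 6.
Multiples of 6 in [1, 99]: 16
N-positions (nonzero Grundy) = 99 - 16 = 83

83


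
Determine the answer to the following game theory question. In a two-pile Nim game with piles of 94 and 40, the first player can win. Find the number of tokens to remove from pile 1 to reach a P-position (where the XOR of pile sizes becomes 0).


Piles: 94 and 40
Current XOR: 94 XOR 40 = 118 (non-zero, so this is an N-position).
To make the XOR zero, we need to find a move that balances the piles.
For pile 1 (size 94): target = 94 XOR 118 = 40
We reduce pile 1 from 94 to 40.
Tokens removed: 94 - 40 = 54
Verification: 40 XOR 40 = 0

54


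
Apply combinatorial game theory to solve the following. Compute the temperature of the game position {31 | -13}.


The game is {31 | -13}, a switch {a | b} with numbers a > b.
Cooling {a | b} by t gives {a - t | b + t}, which stops being hot when a - t = b + t, i.e. at t = (a - b)/2. So the temperature of a switch is (a - b)/2.
Temperature = (Left option - Right option) / 2
= (31 - (-13)) / 2
= 44 / 2
= 22

22


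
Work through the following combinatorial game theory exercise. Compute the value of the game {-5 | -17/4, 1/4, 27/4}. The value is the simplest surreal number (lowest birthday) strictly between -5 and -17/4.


Left options: {-5}, max = -5
Right options: {-17/4, 1/4, 27/4}, min = -17/4
All options are numbers and max(Left) < min(Right), so by the simplicity theorem the value is the simplest (earliest-born) number strictly between -5 and -17/4.
No integer lies strictly between -5 and -17/4, so the value is the dyadic rational m/2^k in the interval with the smallest k (then m odd); search k = 1, 2, ...:
Denominator 2: -9/2 lies strictly between -5 and -17/4 -- found.
The simplest number in the interval is -9/2.
Game value = -9/2

-9/2


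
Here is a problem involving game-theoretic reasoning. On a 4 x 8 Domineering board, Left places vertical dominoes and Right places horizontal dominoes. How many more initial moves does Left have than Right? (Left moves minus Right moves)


Board is 4 x 8 (rows x cols).
Left (vertical) placements: (rows-1) * cols = 3 * 8 = 24
Right (horizontal) placements: rows * (cols-1) = 4 * 7 = 28
Advantage = Left - Right = 24 - 28 = -4

-4


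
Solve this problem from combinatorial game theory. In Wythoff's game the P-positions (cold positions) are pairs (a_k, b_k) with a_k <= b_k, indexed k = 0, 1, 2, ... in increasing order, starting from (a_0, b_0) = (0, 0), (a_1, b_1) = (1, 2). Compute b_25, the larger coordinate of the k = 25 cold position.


By Wythoff's theorem, a_k = floor(k * phi) and b_k = floor(k * phi^2) = a_k + k, where phi = (1 + sqrt(5))/2 is the golden ratio.
phi = (1 + sqrt(5))/2 = 1.618034
phi^2 = phi + 1 = 2.618034
k = 25
k * phi^2 = 25 * 2.618034 = 65.450850
b_25 = floor(k * phi^2) = 65 (check: a_25 + k = 40 + 25 = 65)

65


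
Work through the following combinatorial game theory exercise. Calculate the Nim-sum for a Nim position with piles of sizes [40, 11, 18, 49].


We need the XOR (exclusive or) of all pile sizes.
After XOR-ing pile 1 (size 40): 0 XOR 40 = 40
After XOR-ing pile 2 (size 11): 40 XOR 11 = 35
After XOR-ing pile 3 (size 18): 35 XOR 18 = 49
After XOR-ing pile 4 (size 49): 49 XOR 49 = 0
The Nim-value of this position is 0.

0


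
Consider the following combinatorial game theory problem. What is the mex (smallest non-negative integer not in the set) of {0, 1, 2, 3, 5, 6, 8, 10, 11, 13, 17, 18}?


Set = {0, 1, 2, 3, 5, 6, 8, 10, 11, 13, 17, 18}
0 is in the set.
1 is in the set.
2 is in the set.
3 is in the set.
4 is NOT in the set. This is the mex.
mex = 4

4


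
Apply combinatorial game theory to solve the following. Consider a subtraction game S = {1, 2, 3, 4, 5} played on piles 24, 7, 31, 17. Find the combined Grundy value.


Subtraction set: {1, 2, 3, 4, 5}
For this subtraction set, G(n) = n mod 6 (period = max + 1 = 6).
Pile 1 (size 24): G(24) = 24 mod 6 = 0
Pile 2 (size 7): G(7) = 7 mod 6 = 1
Pile 3 (size 31): G(31) = 31 mod 6 = 1
Pile 4 (size 17): G(17) = 17 mod 6 = 5
Total Grundy value = XOR of all: 0 XOR 1 XOR 1 XOR 5 = 5

5


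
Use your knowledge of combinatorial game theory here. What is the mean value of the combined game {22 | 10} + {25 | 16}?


G1 = {22 | 10}, G2 = {25 | 16}
Each is a switch {a | b} with numbers a > b; its mean value is (a + b)/2, and mean value is additive over game sums: m(G1 + G2) = m(G1) + m(G2).
Mean of G1 = (22 + (10))/2 = 32/2 = 16
Mean of G2 = (25 + (16))/2 = 41/2 = 41/2
Mean of G1 + G2 = 16 + 41/2 = 73/2

73/2


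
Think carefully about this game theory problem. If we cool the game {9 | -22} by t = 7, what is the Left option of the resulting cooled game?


Original game: {9 | -22} (a switch {a | b} with a > b).
Cooling by t (for t below the temperature (a - b)/2 = 31/2) taxes each move by t: {a | b} cooled by t is {a - t | b + t}.
Cooling amount: t = 7
Cooled Left option: 9 - 7 = 2
Cooled Right option: -22 + 7 = -15
Cooled game: {2 | -15}
Left option = 2

2


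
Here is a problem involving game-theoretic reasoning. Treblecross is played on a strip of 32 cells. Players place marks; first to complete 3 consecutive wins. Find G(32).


Treblecross: place X on empty cells; 3-in-a-row wins.
Playing within two cells of an existing X lets the opponent win at once, so sensible play treats the cells i-2..i+2 around each X as dead. The player left with no safe cell loses, so this is a normal-play take-away game on strips of safe cells.
Placing X at cell i (0-indexed) of a strip of k safe cells leaves independent strips of sizes max(0, i-2) and max(0, k-i-3). Hence G(k) = mex{ G(max(0,i-2)) XOR G(max(0,k-i-3)) : 0 <= i < k }, with G(0) = 0.
G(1): splits (0,0):0^0=0 -> mex({0}) = 1
G(2): splits (0,0):0^0=0 -> mex({0}) = 1
G(3): splits (0,0):0^0=0 -> mex({0}) = 1
G(4): splits (0,1):0^1=1 (0,0):0^0=0 -> mex({0, 1}) = 2
G(5): splits (0,2):0^1=1 (0,1):0^1=1 (0,0):0^0=0 -> mex({0, 1}) = 2
G(6) = mex({1}) = 0
G(7) = mex({0, 1, 2}) = 3
G(8) = mex({0, 1, 2}) = 3
G(9) = mex({0, 2}) = 1
G(10) = mex({0, 2, 3}) = 1
G(11) = mex({0, 3}) = 1
G(12) = mex({1, 3}) = 0
G(13) = mex({0, 1, 2, 3}) = 4
G(14) = mex({0, 1, 2}) = 3
G(15) = mex({0, 1, 2}) = 3
G(16) = mex({0, 1, 2, 4}) = 3
G(17) = mex({0, 1, 3, 4}) = 2
G(18) = mex({0, 1, 3, 4}) = 2
G(19) = mex({0, 1, 3, 5}) = 2
G(20) = mex({0, 1, 2, 3, 5}) = 4
G(21) = mex({0, 1, 2, 3, 5}) = 4
G(22) = mex({1, 2, 6}) = 0
G(23) = mex({0, 1, 2, 3, 4, 6}) = 5
G(24) = mex({0, 1, 2, 3, 4}) = 5
G(25) = mex({0, 1, 3, 4, 7}) = 2
G(26) = mex({0, 1, 3, 4, 5, 7}) = 2
G(27) = mex({0, 1, 3, 5}) = 2
G(28) = mex({0, 1, 2, 5}) = 3
G(29) = mex({0, 1, 2, 4, 5, 6}) = 3
G(30) = mex({1, 2, 4, 6}) = 0
G(31) = mex({0, 1, 2, 3, 4, 6}) = 5
G(32) = mex({1, 2, 3, 4, 7}) = 0
Therefore G(32) = 0.

0


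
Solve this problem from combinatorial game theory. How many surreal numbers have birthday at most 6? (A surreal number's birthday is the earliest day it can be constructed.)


Day 0: {|} = 0 is born. Count = 1.
Day n: the number of surreal numbers born by day n is 2^(n+1) - 1.
By day 0: 2^1 - 1 = 1
By day 1: 2^2 - 1 = 3
By day 2: 2^3 - 1 = 7
By day 3: 2^4 - 1 = 15
By day 4: 2^5 - 1 = 31
By day 5: 2^6 - 1 = 63
By day 6: 2^7 - 1 = 127
By day 6: 127 surreal numbers.

127


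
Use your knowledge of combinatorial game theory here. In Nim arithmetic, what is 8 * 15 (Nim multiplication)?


Nim multiplication is bilinear over XOR: (u XOR v) * w = (u*w) XOR (v*w).
So we split each operand into its bit components and XOR the pairwise Nim products.
8 = 8 (as XOR of powers of 2).
15 = 1 + 2 + 4 + 8 (as XOR of powers of 2).
Using the standard Nim-product table on single bits:
  2*2 = 3,   2*4 = 8,   2*8 = 12,
  4*4 = 6,   4*8 = 11,  8*8 = 13,
and  1*x = x (identity), k*l = l*k (commutative).
Pairwise Nim products:
  8 * 1 = 8
  8 * 2 = 12
  8 * 4 = 11
  8 * 8 = 13
XOR them: 8 XOR 12 XOR 11 XOR 13 = 2.
Result: 8 * 15 = 2 (in Nim).

2


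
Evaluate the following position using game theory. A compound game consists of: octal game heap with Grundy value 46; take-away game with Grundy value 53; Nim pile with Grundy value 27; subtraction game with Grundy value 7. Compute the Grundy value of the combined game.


By the Sprague-Grundy theorem, the Grundy value of a sum of games is the XOR of individual Grundy values.
octal game heap: Grundy value = 46. Running XOR: 0 XOR 46 = 46
take-away game: Grundy value = 53. Running XOR: 46 XOR 53 = 27
Nim pile: Grundy value = 27. Running XOR: 27 XOR 27 = 0
subtraction game: Grundy value = 7. Running XOR: 0 XOR 7 = 7
The combined Grundy value is 7.

7


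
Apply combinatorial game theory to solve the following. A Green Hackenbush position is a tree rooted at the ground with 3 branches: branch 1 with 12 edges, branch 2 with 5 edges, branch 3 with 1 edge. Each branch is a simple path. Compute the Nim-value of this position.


The tree has 3 branches from the ground vertex.
In Green Hackenbush, the Nim-value of a simple path of length k is k.
Branch 1: length 12, Nim-value = 12
Branch 2: length 5, Nim-value = 5
Branch 3: length 1, Nim-value = 1
Total Nim-value = XOR of all branch values:
0 XOR 12 = 12
12 XOR 5 = 9
9 XOR 1 = 8
Nim-value of the tree = 8

8


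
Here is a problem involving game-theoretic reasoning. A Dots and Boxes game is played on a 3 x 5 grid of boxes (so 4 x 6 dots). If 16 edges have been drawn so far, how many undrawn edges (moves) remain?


Grid: 3 x 5 boxes, i.e. 4 rows and 6 columns of dots.
Horizontal edges: (rows + 1) * cols = 4 * 5 = 20
Vertical edges: rows * (cols + 1) = 3 * 6 = 18
Total edges: 20 + 18 = 38
Edges drawn: 16
Remaining: 38 - 16 = 22

22


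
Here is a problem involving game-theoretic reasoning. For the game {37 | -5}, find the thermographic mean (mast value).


Game = {37 | -5}, a switch {a | b} with numbers a > b.
Its thermograph has left wall a - t and right wall b + t, which meet at t = (a - b)/2, where both equal (a + b)/2. So the mast (mean value) is at (a + b)/2.
Mean = (37 + (-5))/2 = 32/2 = 16

16


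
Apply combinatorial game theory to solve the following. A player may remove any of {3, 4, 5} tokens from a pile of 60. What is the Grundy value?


The subtraction set is S = {3, 4, 5}.
G(k) = mex{ G(k - s) : s in S, s <= k }. We compute iteratively: G(0) = 0.
G(1) = mex({}) = 0
G(2) = mex({}) = 0
G(3) = mex({0}) = 1
G(4) = mex({0}) = 1
G(5) = mex({0}) = 1
G(6) = mex({0, 1}) = 2
G(7) = mex({0, 1}) = 2
G(8) = mex({1}) = 0
G(9) = mex({1, 2}) = 0
G(10) = mex({1, 2}) = 0
G(11) = mex({0, 2}) = 1
G(12) = mex({0, 2}) = 1
Observe that G(8)..G(12) = 0, 0, 0, 1, 1 repeats G(0)..G(4) = 0, 0, 0, 1, 1.
For k >= max(S) = 5, G(k) is determined by the previous 5 values G(k-5)..G(k-1); a window of 5 consecutive values has recurred shifted by 8, so by induction G(k + 8) = G(k) for all k >= 0: the sequence is periodic from the start with period 8.
One period: G(0..7) = 0, 0, 0, 1, 1, 1, 2, 2.
60 mod 8 = 4, so G(60) = G(4) = 1.

1


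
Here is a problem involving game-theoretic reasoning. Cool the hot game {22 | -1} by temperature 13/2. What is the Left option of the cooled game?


Original game: {22 | -1} (a switch {a | b} with a > b).
Cooling by t (for t below the temperature (a - b)/2 = 23/2) taxes each move by t: {a | b} cooled by t is {a - t | b + t}.
Cooling amount: t = 13/2
Cooled Left option: 22 - 13/2 = 31/2
Cooled Right option: -1 + 13/2 = 11/2
Cooled game: {31/2 | 11/2}
Left option = 31/2

31/2


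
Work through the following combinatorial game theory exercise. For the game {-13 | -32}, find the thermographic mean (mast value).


Game = {-13 | -32}, a switch {a | b} with numbers a > b.
Its thermograph has left wall a - t and right wall b + t, which meet at t = (a - b)/2, where both equal (a + b)/2. So the mast (mean value) is at (a + b)/2.
Mean = (-13 + (-32))/2 = -45/2 = -45/2

-45/2


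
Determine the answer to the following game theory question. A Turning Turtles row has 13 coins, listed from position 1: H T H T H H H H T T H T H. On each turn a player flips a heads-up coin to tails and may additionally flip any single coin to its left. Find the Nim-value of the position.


Coins: H T H T H H H H T T H T H
Key fact: a single head at position k behaves exactly like a Nim heap of size k (turning it to T and optionally flipping a coin at j < k corresponds to moving the heap from k to j, or to 0), and heads combine as a disjunctive sum (two heads at the same place would cancel, matching j XOR j = 0). So the Nim-value is the XOR of the 1-indexed positions of the heads.
Face-up positions (1-indexed): [1, 3, 5, 6, 7, 8, 11, 13]
XOR 0 with 1: 0 XOR 1 = 1
XOR 1 with 3: 1 XOR 3 = 2
XOR 2 with 5: 2 XOR 5 = 7
XOR 7 with 6: 7 XOR 6 = 1
XOR 1 with 7: 1 XOR 7 = 6
XOR 6 with 8: 6 XOR 8 = 14
XOR 14 with 11: 14 XOR 11 = 5
XOR 5 with 13: 5 XOR 13 = 8
Nim-value = 8

8


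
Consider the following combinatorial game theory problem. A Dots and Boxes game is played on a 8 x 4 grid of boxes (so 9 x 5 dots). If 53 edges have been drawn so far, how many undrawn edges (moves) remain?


Grid: 8 x 4 boxes, i.e. 9 rows and 5 columns of dots.
Horizontal edges: (rows + 1) * cols = 9 * 4 = 36
Vertical edges: rows * (cols + 1) = 8 * 5 = 40
Total edges: 36 + 40 = 76
Edges drawn: 53
Remaining: 76 - 53 = 23

23


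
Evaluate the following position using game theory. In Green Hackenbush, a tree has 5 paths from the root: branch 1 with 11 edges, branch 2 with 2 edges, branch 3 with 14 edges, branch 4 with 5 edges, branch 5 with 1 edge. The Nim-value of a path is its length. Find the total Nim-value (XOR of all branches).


The tree has 5 branches from the ground vertex.
In Green Hackenbush, the Nim-value of a simple path of length k is k.
Branch 1: length 11, Nim-value = 11
Branch 2: length 2, Nim-value = 2
Branch 3: length 14, Nim-value = 14
Branch 4: length 5, Nim-value = 5
Branch 5: length 1, Nim-value = 1
Total Nim-value = XOR of all branch values:
0 XOR 11 = 11
11 XOR 2 = 9
9 XOR 14 = 7
7 XOR 5 = 2
2 XOR 1 = 3
Nim-value of the tree = 3

3


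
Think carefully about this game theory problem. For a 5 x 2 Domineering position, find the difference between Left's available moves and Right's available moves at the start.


Board is 5 x 2 (rows x cols).
Left (vertical) placements: (rows-1) * cols = 4 * 2 = 8
Right (horizontal) placements: rows * (cols-1) = 5 * 1 = 5
Advantage = Left - Right = 8 - 5 = 3

3


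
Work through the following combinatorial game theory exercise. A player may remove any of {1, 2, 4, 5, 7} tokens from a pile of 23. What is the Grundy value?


The subtraction set is S = {1, 2, 4, 5, 7}.
G(k) = mex{ G(k - s) : s in S, s <= k }. We compute iteratively: G(0) = 0.
G(1) = mex({0}) = 1
G(2) = mex({0, 1}) = 2
G(3) = mex({1, 2}) = 0
G(4) = mex({0, 2}) = 1
G(5) = mex({0, 1}) = 2
G(6) = mex({1, 2}) = 0
G(7) = mex({0, 2}) = 1
G(8) = mex({0, 1}) = 2
G(9) = mex({1, 2}) = 0
Observe that G(3)..G(9) = 0, 1, 2, 0, 1, 2, 0 repeats G(0)..G(6) = 0, 1, 2, 0, 1, 2, 0.
For k >= max(S) = 7, G(k) is determined by the previous 7 values G(k-7)..G(k-1); a window of 7 consecutive values has recurred shifted by 3, so by induction G(k + 3) = G(k) for all k >= 0: the sequence is periodic from the start with period 3.
One period: G(0..2) = 0, 1, 2.
23 mod 3 = 2, so G(23) = G(2) = 2.

2


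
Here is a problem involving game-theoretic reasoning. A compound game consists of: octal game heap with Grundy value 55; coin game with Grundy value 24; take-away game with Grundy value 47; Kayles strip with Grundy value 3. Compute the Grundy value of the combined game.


By the Sprague-Grundy theorem, the Grundy value of a sum of games is the XOR of individual Grundy values.
octal game heap: Grundy value = 55. Running XOR: 0 XOR 55 = 55
coin game: Grundy value = 24. Running XOR: 55 XOR 24 = 47
take-away game: Grundy value = 47. Running XOR: 47 XOR 47 = 0
Kayles strip: Grundy value = 3. Running XOR: 0 XOR 3 = 3
The combined Grundy value is 3.

3


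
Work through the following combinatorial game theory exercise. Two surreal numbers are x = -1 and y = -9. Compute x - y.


x = -1, y = -9
x - y = -1 - -9 = 8

8


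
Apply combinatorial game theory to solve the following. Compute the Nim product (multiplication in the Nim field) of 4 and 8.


Nim multiplication is bilinear over XOR: (u XOR v) * w = (u*w) XOR (v*w).
So we split each operand into its bit components and XOR the pairwise Nim products.
4 = 4 (as XOR of powers of 2).
8 = 8 (as XOR of powers of 2).
Using the standard Nim-product table on single bits:
  2*2 = 3,   2*4 = 8,   2*8 = 12,
  4*4 = 6,   4*8 = 11,  8*8 = 13,
and  1*x = x (identity), k*l = l*k (commutative).
Pairwise Nim products:
  4 * 8 = 11
XOR them: 11 = 11.
Result: 4 * 8 = 11 (in Nim).

11


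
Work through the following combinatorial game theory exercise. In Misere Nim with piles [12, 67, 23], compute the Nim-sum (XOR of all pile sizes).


We need the XOR (exclusive or) of all pile sizes.
After XOR-ing pile 1 (size 12): 0 XOR 12 = 12
After XOR-ing pile 2 (size 67): 12 XOR 67 = 79
After XOR-ing pile 3 (size 23): 79 XOR 23 = 88
The Nim-value of this position is 88.

88


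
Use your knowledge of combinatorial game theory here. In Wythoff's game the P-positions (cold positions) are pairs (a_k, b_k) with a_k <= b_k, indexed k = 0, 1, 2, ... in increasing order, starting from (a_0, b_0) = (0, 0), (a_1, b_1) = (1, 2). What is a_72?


By Wythoff's theorem, a_k = floor(k * phi) and b_k = floor(k * phi^2) = a_k + k, where phi = (1 + sqrt(5))/2 is the golden ratio.
phi = (1 + sqrt(5))/2 = 1.618034
k = 72
k * phi = 72 * 1.618034 = 116.498447
a_72 = floor(k * phi) = 116

116


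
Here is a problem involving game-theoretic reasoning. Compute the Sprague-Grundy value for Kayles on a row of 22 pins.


Kayles: a move removes 1 or 2 adjacent pins from a contiguous row.
Removing pins from a row of k leaves two independent rows (a, b) with a + b = k - 1 (one pin) or a + b = k - 2 (two pins); an end removal gives a = 0.
By Sprague-Grundy, G(k) = mex{ G(a) XOR G(b) } over all these splits. G(0) = 0.
G(1): splits (0,0):0^0=0 -> mex({0}) = 1
G(2): splits (0,1):0^1=1 (0,0):0^0=0 -> mex({0, 1}) = 2
G(3): splits (0,2):0^2=2 (1,1):1^1=0 (0,1):0^1=1 -> mex({0, 1, 2}) = 3
G(4): splits (0,3):0^3=3 (1,2):1^2=3 (0,2):0^2=2 (1,1):1^1=0 -> mex({0, 2, 3}) = 1
G(5): splits (0,4):0^1=1 (1,3):1^3=2 (2,2):2^2=0 (0,3):0^3=3 (1,2):1^2=3 -> mex({0, 1, 2, 3}) = 4
G(6) = mex({0, 1, 2, 4}) = 3
G(7) = mex({0, 1, 3, 4, 5}) = 2
G(8) = mex({0, 2, 3, 5, 6}) = 1
G(9) = mex({0, 1, 2, 3, 6, 7}) = 4
G(10) = mex({0, 1, 3, 4, 5, 7}) = 2
G(11) = mex({0, 1, 2, 3, 4, 5}) = 6
G(12) = mex({0, 1, 2, 3, 5, 6, 7}) = 4
G(13) = mex({0, 2, 3, 4, 6, 7}) = 1
G(14) = mex({0, 1, 4, 5, 6, 7}) = 2
G(15) = mex({0, 1, 2, 3, 4, 5, 6}) = 7
G(16) = mex({0, 2, 3, 5, 6, 7}) = 1
G(17) = mex({0, 1, 2, 3, 5, 6, 7}) = 4
G(18) = mex({0, 1, 2, 4, 5, 6}) = 3
G(19) = mex({0, 1, 3, 4, 5, 7}) = 2
G(20) = mex({0, 2, 3, 4, 5, 6, 7}) = 1
G(21) = mex({0, 1, 2, 3, 5, 6, 7}) = 4
G(22) = mex({0, 1, 2, 3, 4, 5, 7}) = 6
Therefore G(22) = 6.

6


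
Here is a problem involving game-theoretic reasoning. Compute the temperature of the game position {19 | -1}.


The game is {19 | -1}, a switch {a | b} with numbers a > b.
Cooling {a | b} by t gives {a - t | b + t}, which stops being hot when a - t = b + t, i.e. at t = (a - b)/2. So the temperature of a switch is (a - b)/2.
Temperature = (Left option - Right option) / 2
= (19 - (-1)) / 2
= 20 / 2
= 10

10
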